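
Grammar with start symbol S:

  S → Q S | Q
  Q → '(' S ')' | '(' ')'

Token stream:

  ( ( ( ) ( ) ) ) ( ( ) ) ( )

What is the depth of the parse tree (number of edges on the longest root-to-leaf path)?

7

[S [Q ( [S [Q ( [S [Q ( )] [S [Q ( )]]] )]] )] [S [Q ( [S [Q ( )]] )] [S [Q ( )]]]]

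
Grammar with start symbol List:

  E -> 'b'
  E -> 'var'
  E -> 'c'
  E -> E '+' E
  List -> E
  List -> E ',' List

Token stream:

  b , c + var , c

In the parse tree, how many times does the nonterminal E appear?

[List [E b] , [List [E [E c] + [E var]] , [List [E c]]]]

5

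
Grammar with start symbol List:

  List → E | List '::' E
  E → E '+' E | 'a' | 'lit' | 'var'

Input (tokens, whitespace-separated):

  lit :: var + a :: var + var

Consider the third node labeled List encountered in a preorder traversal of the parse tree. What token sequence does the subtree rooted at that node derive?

[List [List [List [E lit]] :: [E [E var] + [E a]]] :: [E [E var] + [E var]]]

lit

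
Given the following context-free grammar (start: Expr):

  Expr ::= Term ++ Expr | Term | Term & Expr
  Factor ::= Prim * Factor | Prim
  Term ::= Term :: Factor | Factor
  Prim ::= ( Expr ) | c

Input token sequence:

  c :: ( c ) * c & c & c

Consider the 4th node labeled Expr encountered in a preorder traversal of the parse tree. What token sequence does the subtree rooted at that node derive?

[Expr [Term [Term [Factor [Prim c]]] :: [Factor [Prim ( [Expr [Term [Factor [Prim c]]]] )] * [Factor [Prim c]]]] & [Expr [Term [Factor [Prim c]]] & [Expr [Term [Factor [Prim c]]]]]]

c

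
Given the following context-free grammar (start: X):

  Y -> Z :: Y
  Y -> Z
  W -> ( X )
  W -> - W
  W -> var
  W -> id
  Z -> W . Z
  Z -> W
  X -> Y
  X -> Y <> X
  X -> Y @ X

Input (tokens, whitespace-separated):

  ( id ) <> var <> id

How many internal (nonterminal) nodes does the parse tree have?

16

[X [Y [Z [W ( [X [Y [Z [W id]]]] )]]] <> [X [Y [Z [W var]]] <> [X [Y [Z [W id]]]]]]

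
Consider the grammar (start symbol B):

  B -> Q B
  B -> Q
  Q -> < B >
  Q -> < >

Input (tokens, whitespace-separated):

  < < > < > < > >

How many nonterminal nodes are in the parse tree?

[B [Q < [B [Q < >] [B [Q < >] [B [Q < >]]]] >]]

8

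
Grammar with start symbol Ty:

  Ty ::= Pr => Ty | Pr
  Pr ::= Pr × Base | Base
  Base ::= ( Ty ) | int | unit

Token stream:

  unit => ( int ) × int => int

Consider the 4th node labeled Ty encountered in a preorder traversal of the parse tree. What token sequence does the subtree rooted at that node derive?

[Ty [Pr [Base unit]] => [Ty [Pr [Pr [Base ( [Ty [Pr [Base int]]] )]] × [Base int]] => [Ty [Pr [Base int]]]]]

int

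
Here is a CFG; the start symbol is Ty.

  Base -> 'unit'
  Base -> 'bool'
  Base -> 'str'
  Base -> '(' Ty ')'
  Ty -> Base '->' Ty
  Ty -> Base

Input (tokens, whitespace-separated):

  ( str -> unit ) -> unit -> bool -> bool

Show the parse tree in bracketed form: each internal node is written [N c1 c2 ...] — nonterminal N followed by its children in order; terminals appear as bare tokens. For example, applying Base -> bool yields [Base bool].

Ty
Base -> Ty
( Ty ) -> Ty
( Base -> Ty ) -> Ty
( str -> Ty ) -> Ty
( str -> Base ) -> Ty
( str -> unit ) -> Ty
( str -> unit ) -> Base -> Ty
( str -> unit ) -> unit -> Ty
( str -> unit ) -> unit -> Base -> Ty
( str -> unit ) -> unit -> bool -> Ty
( str -> unit ) -> unit -> bool -> Base
( str -> unit ) -> unit -> bool -> bool

[Ty [Base ( [Ty [Base str] -> [Ty [Base unit]]] )] -> [Ty [Base unit] -> [Ty [Base bool] -> [Ty [Base bool]]]]]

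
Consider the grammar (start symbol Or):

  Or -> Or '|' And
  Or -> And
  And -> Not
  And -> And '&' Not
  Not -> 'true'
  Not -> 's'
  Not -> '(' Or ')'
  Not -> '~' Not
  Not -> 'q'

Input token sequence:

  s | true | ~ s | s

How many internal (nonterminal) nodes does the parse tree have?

[Or [Or [Or [Or [And [Not s]]] | [And [Not true]]] | [And [Not ~ [Not s]]]] | [And [Not s]]]

13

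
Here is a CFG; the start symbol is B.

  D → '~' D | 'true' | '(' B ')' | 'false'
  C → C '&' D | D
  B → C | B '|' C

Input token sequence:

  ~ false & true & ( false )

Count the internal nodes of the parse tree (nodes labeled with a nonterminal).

11

[B [C [C [C [D ~ [D false]]] & [D true]] & [D ( [B [C [D false]]] )]]]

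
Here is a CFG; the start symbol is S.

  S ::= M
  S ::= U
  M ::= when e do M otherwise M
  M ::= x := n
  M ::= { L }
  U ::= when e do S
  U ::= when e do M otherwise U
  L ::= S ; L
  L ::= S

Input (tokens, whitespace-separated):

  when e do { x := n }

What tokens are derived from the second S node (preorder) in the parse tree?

{ x := n }

[S [U when e do [S [M { [L [S [M x := n]]] }]]]]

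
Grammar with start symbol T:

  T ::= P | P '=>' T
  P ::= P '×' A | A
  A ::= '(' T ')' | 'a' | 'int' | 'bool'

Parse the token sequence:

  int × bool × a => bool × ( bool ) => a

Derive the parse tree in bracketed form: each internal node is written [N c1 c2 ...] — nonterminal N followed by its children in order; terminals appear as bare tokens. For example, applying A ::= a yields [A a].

[T [P [P [P [A int]] × [A bool]] × [A a]] => [T [P [P [A bool]] × [A ( [T [P [A bool]]] )]] => [T [P [A a]]]]]

T
P => T
P × A => T
P × A × A => T
A × A × A => T
int × A × A => T
int × bool × A => T
int × bool × a => T
int × bool × a => P => T
int × bool × a => P × A => T
int × bool × a => A × A => T
int × bool × a => bool × A => T
int × bool × a => bool × ( T ) => T
int × bool × a => bool × ( P ) => T
int × bool × a => bool × ( A ) => T
int × bool × a => bool × ( bool ) => T
int × bool × a => bool × ( bool ) => P
int × bool × a => bool × ( bool ) => A
int × bool × a => bool × ( bool ) => a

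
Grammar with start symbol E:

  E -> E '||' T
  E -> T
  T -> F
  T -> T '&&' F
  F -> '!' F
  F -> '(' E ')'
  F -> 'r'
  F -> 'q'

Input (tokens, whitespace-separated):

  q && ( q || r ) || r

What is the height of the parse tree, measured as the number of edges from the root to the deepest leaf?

8

[E [E [T [T [F q]] && [F ( [E [E [T [F q]]] || [T [F r]]] )]]] || [T [F r]]]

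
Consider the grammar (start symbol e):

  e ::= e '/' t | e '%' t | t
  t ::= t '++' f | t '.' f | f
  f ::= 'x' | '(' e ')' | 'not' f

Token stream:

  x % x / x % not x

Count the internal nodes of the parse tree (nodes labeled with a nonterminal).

13

[e [e [e [e [t [f x]]] % [t [f x]]] / [t [f x]]] % [t [f not [f x]]]]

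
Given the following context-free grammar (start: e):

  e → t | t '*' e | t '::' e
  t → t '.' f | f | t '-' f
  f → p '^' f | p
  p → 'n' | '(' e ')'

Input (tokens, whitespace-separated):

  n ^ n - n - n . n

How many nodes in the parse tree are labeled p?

[e [t [t [t [t [f [p n] ^ [f [p n]]]] - [f [p n]]] - [f [p n]]] . [f [p n]]]]

5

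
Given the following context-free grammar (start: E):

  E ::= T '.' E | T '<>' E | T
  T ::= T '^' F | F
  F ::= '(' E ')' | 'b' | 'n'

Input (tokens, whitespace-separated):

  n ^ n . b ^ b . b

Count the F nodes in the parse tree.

[E [T [T [F n]] ^ [F n]] . [E [T [T [F b]] ^ [F b]] . [E [T [F b]]]]]

5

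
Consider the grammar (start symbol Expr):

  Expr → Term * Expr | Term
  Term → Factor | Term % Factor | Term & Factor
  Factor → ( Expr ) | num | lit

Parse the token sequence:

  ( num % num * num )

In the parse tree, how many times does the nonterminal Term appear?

4

[Expr [Term [Factor ( [Expr [Term [Term [Factor num]] % [Factor num]] * [Expr [Term [Factor num]]]] )]]]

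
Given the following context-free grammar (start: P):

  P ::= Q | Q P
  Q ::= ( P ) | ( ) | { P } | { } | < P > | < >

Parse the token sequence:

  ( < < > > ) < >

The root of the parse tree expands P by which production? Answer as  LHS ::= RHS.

P ::= Q P

[P [Q ( [P [Q < [P [Q < >]] >]] )] [P [Q < >]]]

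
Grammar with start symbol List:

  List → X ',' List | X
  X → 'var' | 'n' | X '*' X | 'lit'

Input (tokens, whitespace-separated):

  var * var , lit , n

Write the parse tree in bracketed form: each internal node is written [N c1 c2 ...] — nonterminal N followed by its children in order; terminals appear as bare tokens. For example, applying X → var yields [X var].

List
X , List
X * X , List
var * X , List
var * var , List
var * var , X , List
var * var , lit , List
var * var , lit , X
var * var , lit , n

[List [X [X var] * [X var]] , [List [X lit] , [List [X n]]]]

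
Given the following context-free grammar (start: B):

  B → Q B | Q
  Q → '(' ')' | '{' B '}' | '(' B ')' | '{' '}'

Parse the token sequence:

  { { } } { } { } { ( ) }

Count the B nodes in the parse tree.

6

[B [Q { [B [Q { }]] }] [B [Q { }] [B [Q { }] [B [Q { [B [Q ( )]] }]]]]]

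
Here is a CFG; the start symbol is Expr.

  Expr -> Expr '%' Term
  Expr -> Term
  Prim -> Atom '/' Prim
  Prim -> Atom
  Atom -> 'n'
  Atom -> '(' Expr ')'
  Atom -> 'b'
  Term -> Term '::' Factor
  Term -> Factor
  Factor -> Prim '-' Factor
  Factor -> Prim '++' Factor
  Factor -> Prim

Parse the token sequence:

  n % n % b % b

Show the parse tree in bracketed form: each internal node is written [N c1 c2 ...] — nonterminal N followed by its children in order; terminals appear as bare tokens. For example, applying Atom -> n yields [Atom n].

Expr
Expr % Term
Expr % Term % Term
Expr % Term % Term % Term
Term % Term % Term % Term
Factor % Term % Term % Term
Prim % Term % Term % Term
Atom % Term % Term % Term
n % Term % Term % Term
n % Factor % Term % Term
n % Prim % Term % Term
n % Atom % Term % Term
n % n % Term % Term
n % n % Factor % Term
n % n % Prim % Term
n % n % Atom % Term
n % n % b % Term
n % n % b % Factor
n % n % b % Prim
n % n % b % Atom
n % n % b % b

[Expr [Expr [Expr [Expr [Term [Factor [Prim [Atom n]]]]] % [Term [Factor [Prim [Atom n]]]]] % [Term [Factor [Prim [Atom b]]]]] % [Term [Factor [Prim [Atom b]]]]]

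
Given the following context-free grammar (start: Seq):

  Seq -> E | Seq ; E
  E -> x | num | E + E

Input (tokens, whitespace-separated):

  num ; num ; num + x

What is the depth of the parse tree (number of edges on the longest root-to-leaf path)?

4

[Seq [Seq [Seq [E num]] ; [E num]] ; [E [E num] + [E x]]]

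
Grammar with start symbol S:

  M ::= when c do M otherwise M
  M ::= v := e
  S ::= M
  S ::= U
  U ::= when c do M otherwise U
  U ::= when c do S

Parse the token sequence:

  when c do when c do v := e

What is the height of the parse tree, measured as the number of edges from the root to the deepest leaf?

[S [U when c do [S [U when c do [S [M v := e]]]]]]

6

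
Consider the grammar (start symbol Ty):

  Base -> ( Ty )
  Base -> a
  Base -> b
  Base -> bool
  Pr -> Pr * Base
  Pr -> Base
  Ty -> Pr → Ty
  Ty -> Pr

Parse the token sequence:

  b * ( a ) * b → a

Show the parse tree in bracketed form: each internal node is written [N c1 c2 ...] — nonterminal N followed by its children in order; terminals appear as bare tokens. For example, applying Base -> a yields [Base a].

Ty
Pr → Ty
Pr * Base → Ty
Pr * Base * Base → Ty
Base * Base * Base → Ty
b * Base * Base → Ty
b * ( Ty ) * Base → Ty
b * ( Pr ) * Base → Ty
b * ( Base ) * Base → Ty
b * ( a ) * Base → Ty
b * ( a ) * b → Ty
b * ( a ) * b → Pr
b * ( a ) * b → Base
b * ( a ) * b → a

[Ty [Pr [Pr [Pr [Base b]] * [Base ( [Ty [Pr [Base a]]] )]] * [Base b]] → [Ty [Pr [Base a]]]]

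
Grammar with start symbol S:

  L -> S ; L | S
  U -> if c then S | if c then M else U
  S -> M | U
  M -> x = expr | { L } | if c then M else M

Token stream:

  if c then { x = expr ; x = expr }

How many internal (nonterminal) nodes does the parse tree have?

10

[S [U if c then [S [M { [L [S [M x = expr]] ; [L [S [M x = expr]]]] }]]]]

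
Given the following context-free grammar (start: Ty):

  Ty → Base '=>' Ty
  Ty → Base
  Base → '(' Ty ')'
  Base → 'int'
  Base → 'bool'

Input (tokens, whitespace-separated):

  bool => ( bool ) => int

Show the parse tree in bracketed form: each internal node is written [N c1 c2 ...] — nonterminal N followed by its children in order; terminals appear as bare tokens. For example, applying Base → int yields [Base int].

[Ty [Base bool] => [Ty [Base ( [Ty [Base bool]] )] => [Ty [Base int]]]]

Ty
Base => Ty
bool => Ty
bool => Base => Ty
bool => ( Ty ) => Ty
bool => ( Base ) => Ty
bool => ( bool ) => Ty
bool => ( bool ) => Base
bool => ( bool ) => int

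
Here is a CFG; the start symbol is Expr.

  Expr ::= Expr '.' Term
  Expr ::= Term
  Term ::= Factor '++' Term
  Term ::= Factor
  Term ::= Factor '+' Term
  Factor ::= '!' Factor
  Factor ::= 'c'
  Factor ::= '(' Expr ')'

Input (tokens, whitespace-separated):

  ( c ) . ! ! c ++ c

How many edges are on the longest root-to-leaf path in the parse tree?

[Expr [Expr [Term [Factor ( [Expr [Term [Factor c]]] )]]] . [Term [Factor ! [Factor ! [Factor c]]] ++ [Term [Factor c]]]]

7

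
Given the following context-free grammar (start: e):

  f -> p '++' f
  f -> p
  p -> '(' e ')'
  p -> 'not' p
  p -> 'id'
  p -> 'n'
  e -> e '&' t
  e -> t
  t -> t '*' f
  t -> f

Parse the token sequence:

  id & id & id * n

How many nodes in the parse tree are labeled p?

[e [e [e [t [f [p id]]]] & [t [f [p id]]]] & [t [t [f [p id]]] * [f [p n]]]]

4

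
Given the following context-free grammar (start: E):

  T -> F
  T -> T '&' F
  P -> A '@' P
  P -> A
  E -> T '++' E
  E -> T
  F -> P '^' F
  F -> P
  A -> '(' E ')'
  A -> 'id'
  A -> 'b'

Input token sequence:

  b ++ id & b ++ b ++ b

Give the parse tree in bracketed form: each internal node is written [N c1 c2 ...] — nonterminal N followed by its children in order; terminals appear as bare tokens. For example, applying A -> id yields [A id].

[E [T [F [P [A b]]]] ++ [E [T [T [F [P [A id]]]] & [F [P [A b]]]] ++ [E [T [F [P [A b]]]] ++ [E [T [F [P [A b]]]]]]]]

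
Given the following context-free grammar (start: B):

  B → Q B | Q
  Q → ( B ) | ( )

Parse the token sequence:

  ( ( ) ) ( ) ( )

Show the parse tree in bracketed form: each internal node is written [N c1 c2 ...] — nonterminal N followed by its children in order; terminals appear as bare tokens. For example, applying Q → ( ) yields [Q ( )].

[B [Q ( [B [Q ( )]] )] [B [Q ( )] [B [Q ( )]]]]

B
Q B
( B ) B
( Q ) B
( ( ) ) B
( ( ) ) Q B
( ( ) ) ( ) B
( ( ) ) ( ) Q
( ( ) ) ( ) ( )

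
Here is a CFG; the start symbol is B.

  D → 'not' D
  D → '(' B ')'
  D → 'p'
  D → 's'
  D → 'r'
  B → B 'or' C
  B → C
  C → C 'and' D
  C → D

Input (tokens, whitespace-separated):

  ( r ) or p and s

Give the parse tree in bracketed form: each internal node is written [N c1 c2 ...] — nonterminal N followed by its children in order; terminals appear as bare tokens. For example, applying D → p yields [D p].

[B [B [C [D ( [B [C [D r]]] )]]] or [C [C [D p]] and [D s]]]

B
B or C
C or C
D or C
( B ) or C
( C ) or C
( D ) or C
( r ) or C
( r ) or C and D
( r ) or D and D
( r ) or p and D
( r ) or p and s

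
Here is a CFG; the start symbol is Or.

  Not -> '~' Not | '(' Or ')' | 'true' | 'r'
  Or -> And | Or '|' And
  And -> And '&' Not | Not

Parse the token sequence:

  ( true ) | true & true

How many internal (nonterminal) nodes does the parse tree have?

[Or [Or [And [Not ( [Or [And [Not true]]] )]]] | [And [And [Not true]] & [Not true]]]

11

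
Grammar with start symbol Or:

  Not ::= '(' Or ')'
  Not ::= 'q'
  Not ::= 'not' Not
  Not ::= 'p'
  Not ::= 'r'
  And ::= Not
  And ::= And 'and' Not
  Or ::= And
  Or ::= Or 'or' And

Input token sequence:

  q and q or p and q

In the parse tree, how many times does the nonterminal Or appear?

2

[Or [Or [And [And [Not q]] and [Not q]]] or [And [And [Not p]] and [Not q]]]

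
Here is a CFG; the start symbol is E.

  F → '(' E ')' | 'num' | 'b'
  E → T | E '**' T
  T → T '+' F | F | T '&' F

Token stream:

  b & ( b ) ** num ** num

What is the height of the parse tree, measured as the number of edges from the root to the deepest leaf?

[E [E [E [T [T [F b]] & [F ( [E [T [F b]]] )]]] ** [T [F num]]] ** [T [F num]]]

8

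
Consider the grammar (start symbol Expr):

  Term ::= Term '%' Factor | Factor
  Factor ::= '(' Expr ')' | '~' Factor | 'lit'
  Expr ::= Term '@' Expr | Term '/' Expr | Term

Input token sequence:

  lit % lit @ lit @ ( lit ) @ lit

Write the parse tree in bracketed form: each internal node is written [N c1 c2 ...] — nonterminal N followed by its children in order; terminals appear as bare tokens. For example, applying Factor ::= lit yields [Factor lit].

[Expr [Term [Term [Factor lit]] % [Factor lit]] @ [Expr [Term [Factor lit]] @ [Expr [Term [Factor ( [Expr [Term [Factor lit]]] )]] @ [Expr [Term [Factor lit]]]]]]

Expr
Term @ Expr
Term % Factor @ Expr
Factor % Factor @ Expr
lit % Factor @ Expr
lit % lit @ Expr
lit % lit @ Term @ Expr
lit % lit @ Factor @ Expr
lit % lit @ lit @ Expr
lit % lit @ lit @ Term @ Expr
lit % lit @ lit @ Factor @ Expr
lit % lit @ lit @ ( Expr ) @ Expr
lit % lit @ lit @ ( Term ) @ Expr
lit % lit @ lit @ ( Factor ) @ Expr
lit % lit @ lit @ ( lit ) @ Expr
lit % lit @ lit @ ( lit ) @ Term
lit % lit @ lit @ ( lit ) @ Factor
lit % lit @ lit @ ( lit ) @ lit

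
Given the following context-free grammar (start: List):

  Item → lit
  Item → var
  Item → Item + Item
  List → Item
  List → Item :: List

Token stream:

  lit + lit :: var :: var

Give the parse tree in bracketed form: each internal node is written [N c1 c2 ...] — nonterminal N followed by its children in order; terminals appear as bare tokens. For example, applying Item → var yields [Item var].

List
Item :: List
Item + Item :: List
lit + Item :: List
lit + lit :: List
lit + lit :: Item :: List
lit + lit :: var :: List
lit + lit :: var :: Item
lit + lit :: var :: var

[List [Item [Item lit] + [Item lit]] :: [List [Item var] :: [List [Item var]]]]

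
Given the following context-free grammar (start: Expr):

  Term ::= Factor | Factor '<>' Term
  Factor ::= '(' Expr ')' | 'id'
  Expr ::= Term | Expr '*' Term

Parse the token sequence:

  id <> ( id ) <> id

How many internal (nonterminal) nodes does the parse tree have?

10

[Expr [Term [Factor id] <> [Term [Factor ( [Expr [Term [Factor id]]] )] <> [Term [Factor id]]]]]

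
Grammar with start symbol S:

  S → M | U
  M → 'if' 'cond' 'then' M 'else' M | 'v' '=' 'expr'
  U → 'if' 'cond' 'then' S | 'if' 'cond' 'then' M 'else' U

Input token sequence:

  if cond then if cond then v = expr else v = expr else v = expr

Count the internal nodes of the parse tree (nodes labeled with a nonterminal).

[S [M if cond then [M if cond then [M v = expr] else [M v = expr]] else [M v = expr]]]

6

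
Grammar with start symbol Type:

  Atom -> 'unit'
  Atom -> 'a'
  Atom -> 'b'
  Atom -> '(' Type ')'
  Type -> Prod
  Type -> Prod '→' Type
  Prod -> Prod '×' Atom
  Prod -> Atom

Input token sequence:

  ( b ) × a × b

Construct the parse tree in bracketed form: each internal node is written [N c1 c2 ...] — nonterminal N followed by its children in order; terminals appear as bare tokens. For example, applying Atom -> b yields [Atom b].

[Type [Prod [Prod [Prod [Atom ( [Type [Prod [Atom b]]] )]] × [Atom a]] × [Atom b]]]

Type
Prod
Prod × Atom
Prod × Atom × Atom
Atom × Atom × Atom
( Type ) × Atom × Atom
( Prod ) × Atom × Atom
( Atom ) × Atom × Atom
( b ) × Atom × Atom
( b ) × a × Atom
( b ) × a × b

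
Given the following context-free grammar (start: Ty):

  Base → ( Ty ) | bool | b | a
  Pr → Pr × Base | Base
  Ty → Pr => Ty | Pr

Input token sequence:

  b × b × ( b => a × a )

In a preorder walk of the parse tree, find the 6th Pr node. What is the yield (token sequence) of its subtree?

[Ty [Pr [Pr [Pr [Base b]] × [Base b]] × [Base ( [Ty [Pr [Base b]] => [Ty [Pr [Pr [Base a]] × [Base a]]]] )]]]

a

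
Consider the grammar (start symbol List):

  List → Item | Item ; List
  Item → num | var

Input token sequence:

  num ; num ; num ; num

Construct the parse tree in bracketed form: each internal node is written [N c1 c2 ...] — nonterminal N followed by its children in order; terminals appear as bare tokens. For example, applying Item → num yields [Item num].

[List [Item num] ; [List [Item num] ; [List [Item num] ; [List [Item num]]]]]

List
Item ; List
num ; List
num ; Item ; List
num ; num ; List
num ; num ; Item ; List
num ; num ; num ; List
num ; num ; num ; Item
num ; num ; num ; num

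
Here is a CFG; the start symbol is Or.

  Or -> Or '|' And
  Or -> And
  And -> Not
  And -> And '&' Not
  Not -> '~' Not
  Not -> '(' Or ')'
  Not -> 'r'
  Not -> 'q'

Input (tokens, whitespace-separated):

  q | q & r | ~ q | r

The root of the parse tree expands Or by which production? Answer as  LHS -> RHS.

[Or [Or [Or [Or [And [Not q]]] | [And [And [Not q]] & [Not r]]] | [And [Not ~ [Not q]]]] | [And [Not r]]]

Or -> Or '|' And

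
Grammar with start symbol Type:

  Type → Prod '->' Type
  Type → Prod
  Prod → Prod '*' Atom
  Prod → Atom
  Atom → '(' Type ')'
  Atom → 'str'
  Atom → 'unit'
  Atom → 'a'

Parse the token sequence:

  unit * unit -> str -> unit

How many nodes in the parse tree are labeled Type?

[Type [Prod [Prod [Atom unit]] * [Atom unit]] -> [Type [Prod [Atom str]] -> [Type [Prod [Atom unit]]]]]

3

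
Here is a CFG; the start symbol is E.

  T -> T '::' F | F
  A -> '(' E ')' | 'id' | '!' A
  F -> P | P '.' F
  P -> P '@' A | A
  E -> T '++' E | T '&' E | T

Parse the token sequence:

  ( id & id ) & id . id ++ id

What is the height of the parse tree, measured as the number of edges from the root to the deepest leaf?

[E [T [F [P [A ( [E [T [F [P [A id]]]] & [E [T [F [P [A id]]]]]] )]]]] & [E [T [F [P [A id]] . [F [P [A id]]]]] ++ [E [T [F [P [A id]]]]]]]

11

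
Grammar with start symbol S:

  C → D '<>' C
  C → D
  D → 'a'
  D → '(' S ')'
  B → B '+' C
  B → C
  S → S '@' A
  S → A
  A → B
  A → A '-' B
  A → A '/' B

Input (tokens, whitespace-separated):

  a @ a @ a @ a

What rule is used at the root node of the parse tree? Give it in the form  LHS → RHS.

[S [S [S [S [A [B [C [D a]]]]] @ [A [B [C [D a]]]]] @ [A [B [C [D a]]]]] @ [A [B [C [D a]]]]]

S → S '@' A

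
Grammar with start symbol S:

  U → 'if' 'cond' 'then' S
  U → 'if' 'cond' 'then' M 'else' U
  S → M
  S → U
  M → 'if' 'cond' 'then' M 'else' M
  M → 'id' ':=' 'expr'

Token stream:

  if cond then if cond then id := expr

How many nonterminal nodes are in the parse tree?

[S [U if cond then [S [U if cond then [S [M id := expr]]]]]]

6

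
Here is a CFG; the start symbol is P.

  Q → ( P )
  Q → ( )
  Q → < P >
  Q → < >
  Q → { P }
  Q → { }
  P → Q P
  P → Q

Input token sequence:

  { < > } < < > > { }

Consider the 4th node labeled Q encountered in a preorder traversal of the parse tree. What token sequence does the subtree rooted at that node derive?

< >

[P [Q { [P [Q < >]] }] [P [Q < [P [Q < >]] >] [P [Q { }]]]]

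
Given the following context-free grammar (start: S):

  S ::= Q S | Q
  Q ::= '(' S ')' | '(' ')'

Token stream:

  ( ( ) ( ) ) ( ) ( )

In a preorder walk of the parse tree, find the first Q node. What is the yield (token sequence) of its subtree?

[S [Q ( [S [Q ( )] [S [Q ( )]]] )] [S [Q ( )] [S [Q ( )]]]]

( ( ) ( ) )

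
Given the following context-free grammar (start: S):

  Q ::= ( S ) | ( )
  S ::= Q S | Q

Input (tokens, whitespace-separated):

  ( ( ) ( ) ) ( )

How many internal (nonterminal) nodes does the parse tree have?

[S [Q ( [S [Q ( )] [S [Q ( )]]] )] [S [Q ( )]]]

8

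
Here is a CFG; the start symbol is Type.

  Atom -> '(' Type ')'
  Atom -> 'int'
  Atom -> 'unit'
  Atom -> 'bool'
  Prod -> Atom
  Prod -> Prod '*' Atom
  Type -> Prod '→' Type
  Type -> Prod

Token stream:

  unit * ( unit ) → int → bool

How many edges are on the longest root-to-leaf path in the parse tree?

[Type [Prod [Prod [Atom unit]] * [Atom ( [Type [Prod [Atom unit]]] )]] → [Type [Prod [Atom int]] → [Type [Prod [Atom bool]]]]]

6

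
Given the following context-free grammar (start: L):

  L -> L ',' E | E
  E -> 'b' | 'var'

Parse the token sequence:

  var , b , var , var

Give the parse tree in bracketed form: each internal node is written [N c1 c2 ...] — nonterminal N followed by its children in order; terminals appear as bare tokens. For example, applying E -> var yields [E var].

[L [L [L [L [E var]] , [E b]] , [E var]] , [E var]]

L
L , E
L , E , E
L , E , E , E
E , E , E , E
var , E , E , E
var , b , E , E
var , b , var , E
var , b , var , var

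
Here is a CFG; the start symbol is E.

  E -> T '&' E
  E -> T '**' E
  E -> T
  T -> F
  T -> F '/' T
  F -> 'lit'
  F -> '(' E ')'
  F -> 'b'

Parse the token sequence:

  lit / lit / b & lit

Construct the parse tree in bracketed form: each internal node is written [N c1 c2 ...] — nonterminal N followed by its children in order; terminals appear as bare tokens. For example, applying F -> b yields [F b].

[E [T [F lit] / [T [F lit] / [T [F b]]]] & [E [T [F lit]]]]

E
T & E
F / T & E
lit / T & E
lit / F / T & E
lit / lit / T & E
lit / lit / F & E
lit / lit / b & E
lit / lit / b & T
lit / lit / b & F
lit / lit / b & lit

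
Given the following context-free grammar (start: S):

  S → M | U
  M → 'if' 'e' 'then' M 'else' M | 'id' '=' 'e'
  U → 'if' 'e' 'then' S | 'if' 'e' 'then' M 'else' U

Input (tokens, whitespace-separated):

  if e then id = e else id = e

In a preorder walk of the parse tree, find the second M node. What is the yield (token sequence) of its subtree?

[S [M if e then [M id = e] else [M id = e]]]

id = e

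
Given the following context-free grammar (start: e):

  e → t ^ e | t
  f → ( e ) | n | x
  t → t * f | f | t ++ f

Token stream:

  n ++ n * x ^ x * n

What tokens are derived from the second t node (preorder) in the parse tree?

n ++ n

[e [t [t [t [f n]] ++ [f n]] * [f x]] ^ [e [t [t [f x]] * [f n]]]]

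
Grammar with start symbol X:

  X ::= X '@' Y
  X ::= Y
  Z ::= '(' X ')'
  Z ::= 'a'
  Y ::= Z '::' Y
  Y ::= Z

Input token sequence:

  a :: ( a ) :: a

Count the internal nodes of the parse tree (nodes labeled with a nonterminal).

10

[X [Y [Z a] :: [Y [Z ( [X [Y [Z a]]] )] :: [Y [Z a]]]]]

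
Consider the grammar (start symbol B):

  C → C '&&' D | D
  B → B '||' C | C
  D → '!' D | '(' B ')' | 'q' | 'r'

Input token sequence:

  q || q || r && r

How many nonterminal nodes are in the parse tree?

[B [B [B [C [D q]]] || [C [D q]]] || [C [C [D r]] && [D r]]]

11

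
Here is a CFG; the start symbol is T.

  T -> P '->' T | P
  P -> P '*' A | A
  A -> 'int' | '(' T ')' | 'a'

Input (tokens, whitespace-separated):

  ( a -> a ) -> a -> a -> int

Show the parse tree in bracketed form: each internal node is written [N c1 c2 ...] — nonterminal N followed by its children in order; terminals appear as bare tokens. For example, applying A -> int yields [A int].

T
P -> T
A -> T
( T ) -> T
( P -> T ) -> T
( A -> T ) -> T
( a -> T ) -> T
( a -> P ) -> T
( a -> A ) -> T
( a -> a ) -> T
( a -> a ) -> P -> T
( a -> a ) -> A -> T
( a -> a ) -> a -> T
( a -> a ) -> a -> P -> T
( a -> a ) -> a -> A -> T
( a -> a ) -> a -> a -> T
( a -> a ) -> a -> a -> P
( a -> a ) -> a -> a -> A
( a -> a ) -> a -> a -> int

[T [P [A ( [T [P [A a]] -> [T [P [A a]]]] )]] -> [T [P [A a]] -> [T [P [A a]] -> [T [P [A int]]]]]]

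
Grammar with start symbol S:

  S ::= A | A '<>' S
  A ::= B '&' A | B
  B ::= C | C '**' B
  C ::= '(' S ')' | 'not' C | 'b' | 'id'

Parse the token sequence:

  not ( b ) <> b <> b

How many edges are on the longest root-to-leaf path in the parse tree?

[S [A [B [C not [C ( [S [A [B [C b]]]] )]]]] <> [S [A [B [C b]]] <> [S [A [B [C b]]]]]]

9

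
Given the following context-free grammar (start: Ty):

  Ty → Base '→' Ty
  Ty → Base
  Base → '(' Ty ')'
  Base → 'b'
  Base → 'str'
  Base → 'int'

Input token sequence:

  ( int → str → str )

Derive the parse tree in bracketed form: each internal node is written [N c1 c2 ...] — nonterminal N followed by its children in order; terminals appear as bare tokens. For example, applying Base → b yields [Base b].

Ty
Base
( Ty )
( Base → Ty )
( int → Ty )
( int → Base → Ty )
( int → str → Ty )
( int → str → Base )
( int → str → str )

[Ty [Base ( [Ty [Base int] → [Ty [Base str] → [Ty [Base str]]]] )]]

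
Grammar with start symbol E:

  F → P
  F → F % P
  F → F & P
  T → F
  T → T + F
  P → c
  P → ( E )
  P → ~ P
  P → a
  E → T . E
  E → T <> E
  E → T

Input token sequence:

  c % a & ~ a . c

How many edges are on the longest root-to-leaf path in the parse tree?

[E [T [F [F [F [P c]] % [P a]] & [P ~ [P a]]]] . [E [T [F [P c]]]]]

6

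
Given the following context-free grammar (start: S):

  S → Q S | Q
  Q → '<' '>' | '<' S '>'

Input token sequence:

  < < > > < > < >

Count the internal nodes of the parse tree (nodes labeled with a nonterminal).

8

[S [Q < [S [Q < >]] >] [S [Q < >] [S [Q < >]]]]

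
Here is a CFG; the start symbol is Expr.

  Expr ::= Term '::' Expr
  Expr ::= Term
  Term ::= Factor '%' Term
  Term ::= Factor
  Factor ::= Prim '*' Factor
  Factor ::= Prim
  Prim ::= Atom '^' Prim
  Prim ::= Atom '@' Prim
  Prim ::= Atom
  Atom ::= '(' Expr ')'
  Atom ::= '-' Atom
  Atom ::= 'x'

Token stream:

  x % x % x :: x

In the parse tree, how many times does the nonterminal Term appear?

4

[Expr [Term [Factor [Prim [Atom x]]] % [Term [Factor [Prim [Atom x]]] % [Term [Factor [Prim [Atom x]]]]]] :: [Expr [Term [Factor [Prim [Atom x]]]]]]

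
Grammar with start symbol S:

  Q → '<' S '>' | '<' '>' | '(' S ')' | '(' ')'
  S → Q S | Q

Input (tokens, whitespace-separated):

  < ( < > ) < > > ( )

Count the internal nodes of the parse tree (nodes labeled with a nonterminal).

10

[S [Q < [S [Q ( [S [Q < >]] )] [S [Q < >]]] >] [S [Q ( )]]]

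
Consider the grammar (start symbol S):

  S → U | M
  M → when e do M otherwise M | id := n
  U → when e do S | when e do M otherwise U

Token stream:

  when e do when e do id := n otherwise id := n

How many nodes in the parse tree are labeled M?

[S [U when e do [S [M when e do [M id := n] otherwise [M id := n]]]]]

3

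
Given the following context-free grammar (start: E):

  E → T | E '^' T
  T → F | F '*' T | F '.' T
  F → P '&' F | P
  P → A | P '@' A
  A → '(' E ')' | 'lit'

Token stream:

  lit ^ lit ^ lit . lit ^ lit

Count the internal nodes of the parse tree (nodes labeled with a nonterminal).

[E [E [E [E [T [F [P [A lit]]]]] ^ [T [F [P [A lit]]]]] ^ [T [F [P [A lit]]] . [T [F [P [A lit]]]]]] ^ [T [F [P [A lit]]]]]

24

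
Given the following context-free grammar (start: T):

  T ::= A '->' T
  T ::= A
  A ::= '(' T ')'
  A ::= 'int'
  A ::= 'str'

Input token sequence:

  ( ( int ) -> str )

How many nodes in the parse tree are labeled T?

[T [A ( [T [A ( [T [A int]] )] -> [T [A str]]] )]]

4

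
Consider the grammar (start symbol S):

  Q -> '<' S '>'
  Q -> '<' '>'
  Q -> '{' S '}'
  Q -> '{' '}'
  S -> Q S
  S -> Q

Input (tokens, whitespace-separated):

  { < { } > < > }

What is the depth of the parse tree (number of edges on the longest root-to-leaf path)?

[S [Q { [S [Q < [S [Q { }]] >] [S [Q < >]]] }]]

6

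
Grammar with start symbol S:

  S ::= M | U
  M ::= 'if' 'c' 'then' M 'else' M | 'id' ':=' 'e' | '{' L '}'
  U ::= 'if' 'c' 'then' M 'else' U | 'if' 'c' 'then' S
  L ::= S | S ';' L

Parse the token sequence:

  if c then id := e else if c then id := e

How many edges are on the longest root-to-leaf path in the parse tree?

5

[S [U if c then [M id := e] else [U if c then [S [M id := e]]]]]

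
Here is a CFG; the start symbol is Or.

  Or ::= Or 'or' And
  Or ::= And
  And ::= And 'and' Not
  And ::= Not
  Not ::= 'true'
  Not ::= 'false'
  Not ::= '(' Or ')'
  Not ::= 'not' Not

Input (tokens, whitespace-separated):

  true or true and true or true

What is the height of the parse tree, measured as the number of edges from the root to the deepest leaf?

[Or [Or [Or [And [Not true]]] or [And [And [Not true]] and [Not true]]] or [And [Not true]]]

5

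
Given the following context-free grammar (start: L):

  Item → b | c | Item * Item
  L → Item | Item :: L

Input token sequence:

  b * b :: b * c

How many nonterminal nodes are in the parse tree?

[L [Item [Item b] * [Item b]] :: [L [Item [Item b] * [Item c]]]]

8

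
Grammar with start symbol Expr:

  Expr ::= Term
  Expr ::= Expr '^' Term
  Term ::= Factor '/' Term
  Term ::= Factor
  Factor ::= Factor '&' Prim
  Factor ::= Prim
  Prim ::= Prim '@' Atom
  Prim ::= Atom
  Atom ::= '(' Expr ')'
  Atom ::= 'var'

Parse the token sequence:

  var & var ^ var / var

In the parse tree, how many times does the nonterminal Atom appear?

[Expr [Expr [Term [Factor [Factor [Prim [Atom var]]] & [Prim [Atom var]]]]] ^ [Term [Factor [Prim [Atom var]]] / [Term [Factor [Prim [Atom var]]]]]]

4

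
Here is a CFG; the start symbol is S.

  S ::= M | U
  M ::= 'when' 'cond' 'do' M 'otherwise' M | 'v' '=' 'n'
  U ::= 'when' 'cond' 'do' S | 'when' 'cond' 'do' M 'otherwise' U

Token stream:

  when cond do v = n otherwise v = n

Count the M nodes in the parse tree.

[S [M when cond do [M v = n] otherwise [M v = n]]]

3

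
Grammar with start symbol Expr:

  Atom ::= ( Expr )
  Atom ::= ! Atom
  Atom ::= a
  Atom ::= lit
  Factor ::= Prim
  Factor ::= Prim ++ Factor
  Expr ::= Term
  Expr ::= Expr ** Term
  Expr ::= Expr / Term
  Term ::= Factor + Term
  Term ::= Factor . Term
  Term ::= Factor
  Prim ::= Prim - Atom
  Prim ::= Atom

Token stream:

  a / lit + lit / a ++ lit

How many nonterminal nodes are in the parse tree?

22

[Expr [Expr [Expr [Term [Factor [Prim [Atom a]]]]] / [Term [Factor [Prim [Atom lit]]] + [Term [Factor [Prim [Atom lit]]]]]] / [Term [Factor [Prim [Atom a]] ++ [Factor [Prim [Atom lit]]]]]]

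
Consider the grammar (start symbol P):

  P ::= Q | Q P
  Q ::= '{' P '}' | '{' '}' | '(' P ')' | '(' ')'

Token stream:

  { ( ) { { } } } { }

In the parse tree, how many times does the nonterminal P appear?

5

[P [Q { [P [Q ( )] [P [Q { [P [Q { }]] }]]] }] [P [Q { }]]]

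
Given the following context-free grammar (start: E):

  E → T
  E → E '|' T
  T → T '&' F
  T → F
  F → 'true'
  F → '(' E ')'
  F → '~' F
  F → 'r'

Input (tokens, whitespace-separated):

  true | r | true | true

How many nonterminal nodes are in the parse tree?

12

[E [E [E [E [T [F true]]] | [T [F r]]] | [T [F true]]] | [T [F true]]]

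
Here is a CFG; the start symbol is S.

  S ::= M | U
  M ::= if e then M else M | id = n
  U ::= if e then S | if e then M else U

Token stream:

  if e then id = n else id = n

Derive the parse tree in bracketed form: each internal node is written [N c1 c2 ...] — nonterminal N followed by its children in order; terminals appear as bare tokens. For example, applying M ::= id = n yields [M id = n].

[S [M if e then [M id = n] else [M id = n]]]

S
M
if e then M else M
if e then id = n else M
if e then id = n else id = n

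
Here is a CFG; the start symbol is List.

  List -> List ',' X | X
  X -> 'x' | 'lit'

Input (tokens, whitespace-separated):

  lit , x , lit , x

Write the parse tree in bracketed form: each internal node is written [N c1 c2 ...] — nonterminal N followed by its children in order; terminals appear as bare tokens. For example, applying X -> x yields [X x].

[List [List [List [List [X lit]] , [X x]] , [X lit]] , [X x]]

List
List , X
List , X , X
List , X , X , X
X , X , X , X
lit , X , X , X
lit , x , X , X
lit , x , lit , X
lit , x , lit , x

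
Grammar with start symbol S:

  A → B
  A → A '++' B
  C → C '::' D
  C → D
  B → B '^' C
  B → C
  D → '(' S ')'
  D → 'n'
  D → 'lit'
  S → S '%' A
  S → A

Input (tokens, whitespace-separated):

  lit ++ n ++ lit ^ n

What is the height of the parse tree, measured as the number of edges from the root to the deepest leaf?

[S [A [A [A [B [C [D lit]]]] ++ [B [C [D n]]]] ++ [B [B [C [D lit]]] ^ [C [D n]]]]]

7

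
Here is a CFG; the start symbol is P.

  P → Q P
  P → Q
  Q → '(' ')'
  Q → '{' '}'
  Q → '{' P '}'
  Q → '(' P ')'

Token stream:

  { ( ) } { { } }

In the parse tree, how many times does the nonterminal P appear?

[P [Q { [P [Q ( )]] }] [P [Q { [P [Q { }]] }]]]

4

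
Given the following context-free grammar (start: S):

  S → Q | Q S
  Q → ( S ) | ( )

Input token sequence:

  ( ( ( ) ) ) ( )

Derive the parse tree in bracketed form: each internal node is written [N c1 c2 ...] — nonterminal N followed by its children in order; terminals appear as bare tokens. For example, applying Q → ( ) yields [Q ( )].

S
Q S
( S ) S
( Q ) S
( ( S ) ) S
( ( Q ) ) S
( ( ( ) ) ) S
( ( ( ) ) ) Q
( ( ( ) ) ) ( )

[S [Q ( [S [Q ( [S [Q ( )]] )]] )] [S [Q ( )]]]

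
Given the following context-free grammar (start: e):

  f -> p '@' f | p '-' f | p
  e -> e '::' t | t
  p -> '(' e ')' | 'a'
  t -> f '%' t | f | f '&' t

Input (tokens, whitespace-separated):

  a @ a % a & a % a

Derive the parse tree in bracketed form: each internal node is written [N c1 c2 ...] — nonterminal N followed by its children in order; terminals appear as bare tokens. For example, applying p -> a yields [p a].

[e [t [f [p a] @ [f [p a]]] % [t [f [p a]] & [t [f [p a]] % [t [f [p a]]]]]]]

e
t
f % t
p @ f % t
a @ f % t
a @ p % t
a @ a % t
a @ a % f & t
a @ a % p & t
a @ a % a & t
a @ a % a & f % t
a @ a % a & p % t
a @ a % a & a % t
a @ a % a & a % f
a @ a % a & a % p
a @ a % a & a % a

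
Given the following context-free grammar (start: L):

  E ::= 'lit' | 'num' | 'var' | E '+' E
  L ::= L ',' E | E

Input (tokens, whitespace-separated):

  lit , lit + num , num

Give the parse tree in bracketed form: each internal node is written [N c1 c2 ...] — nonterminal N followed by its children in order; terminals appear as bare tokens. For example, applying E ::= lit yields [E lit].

L
L , E
L , E , E
E , E , E
lit , E , E
lit , E + E , E
lit , lit + E , E
lit , lit + num , E
lit , lit + num , num

[L [L [L [E lit]] , [E [E lit] + [E num]]] , [E num]]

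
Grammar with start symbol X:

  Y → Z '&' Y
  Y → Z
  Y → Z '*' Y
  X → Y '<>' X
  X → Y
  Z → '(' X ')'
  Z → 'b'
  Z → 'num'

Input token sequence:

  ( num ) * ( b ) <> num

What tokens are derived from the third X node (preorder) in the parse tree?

[X [Y [Z ( [X [Y [Z num]]] )] * [Y [Z ( [X [Y [Z b]]] )]]] <> [X [Y [Z num]]]]

b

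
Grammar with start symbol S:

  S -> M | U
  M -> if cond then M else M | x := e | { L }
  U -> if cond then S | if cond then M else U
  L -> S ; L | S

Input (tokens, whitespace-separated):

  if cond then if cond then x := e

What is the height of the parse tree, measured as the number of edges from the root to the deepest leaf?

6

[S [U if cond then [S [U if cond then [S [M x := e]]]]]]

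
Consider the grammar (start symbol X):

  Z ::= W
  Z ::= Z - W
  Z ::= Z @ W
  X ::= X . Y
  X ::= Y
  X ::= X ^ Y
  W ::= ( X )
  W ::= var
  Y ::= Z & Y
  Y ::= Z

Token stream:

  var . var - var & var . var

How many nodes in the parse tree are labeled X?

[X [X [X [Y [Z [W var]]]] . [Y [Z [Z [W var]] - [W var]] & [Y [Z [W var]]]]] . [Y [Z [W var]]]]

3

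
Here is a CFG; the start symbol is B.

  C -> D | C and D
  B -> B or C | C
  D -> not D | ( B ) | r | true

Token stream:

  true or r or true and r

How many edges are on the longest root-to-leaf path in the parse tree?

5

[B [B [B [C [D true]]] or [C [D r]]] or [C [C [D true]] and [D r]]]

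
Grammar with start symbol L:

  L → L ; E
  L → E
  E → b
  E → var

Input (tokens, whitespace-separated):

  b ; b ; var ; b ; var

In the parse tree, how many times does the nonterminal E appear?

[L [L [L [L [L [E b]] ; [E b]] ; [E var]] ; [E b]] ; [E var]]

5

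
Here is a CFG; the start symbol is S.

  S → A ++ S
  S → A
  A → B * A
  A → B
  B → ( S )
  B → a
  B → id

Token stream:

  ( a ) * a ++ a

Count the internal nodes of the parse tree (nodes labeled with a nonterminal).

[S [A [B ( [S [A [B a]]] )] * [A [B a]]] ++ [S [A [B a]]]]

11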